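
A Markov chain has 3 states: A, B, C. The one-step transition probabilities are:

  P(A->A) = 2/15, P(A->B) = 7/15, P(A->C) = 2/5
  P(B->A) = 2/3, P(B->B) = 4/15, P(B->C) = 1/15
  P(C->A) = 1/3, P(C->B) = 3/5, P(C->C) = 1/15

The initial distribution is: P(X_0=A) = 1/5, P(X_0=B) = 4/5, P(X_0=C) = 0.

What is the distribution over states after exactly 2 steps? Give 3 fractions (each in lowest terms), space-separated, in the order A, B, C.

Answer: 364/1125 476/1125 19/75

Derivation:
Propagating the distribution step by step (d_{t+1} = d_t * P):
d_0 = (A=1/5, B=4/5, C=0)
  d_1[A] = 1/5*2/15 + 4/5*2/3 + 0*1/3 = 14/25
  d_1[B] = 1/5*7/15 + 4/5*4/15 + 0*3/5 = 23/75
  d_1[C] = 1/5*2/5 + 4/5*1/15 + 0*1/15 = 2/15
d_1 = (A=14/25, B=23/75, C=2/15)
  d_2[A] = 14/25*2/15 + 23/75*2/3 + 2/15*1/3 = 364/1125
  d_2[B] = 14/25*7/15 + 23/75*4/15 + 2/15*3/5 = 476/1125
  d_2[C] = 14/25*2/5 + 23/75*1/15 + 2/15*1/15 = 19/75
d_2 = (A=364/1125, B=476/1125, C=19/75)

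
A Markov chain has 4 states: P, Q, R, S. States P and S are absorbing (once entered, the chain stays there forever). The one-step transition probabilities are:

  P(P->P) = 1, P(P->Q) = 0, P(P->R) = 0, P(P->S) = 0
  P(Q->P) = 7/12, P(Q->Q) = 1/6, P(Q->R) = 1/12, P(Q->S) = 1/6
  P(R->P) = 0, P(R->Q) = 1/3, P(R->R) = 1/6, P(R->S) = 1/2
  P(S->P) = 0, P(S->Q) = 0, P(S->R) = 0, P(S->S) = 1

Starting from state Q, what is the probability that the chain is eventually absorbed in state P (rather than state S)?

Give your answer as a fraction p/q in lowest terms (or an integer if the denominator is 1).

Answer: 35/48

Derivation:
Let a_i = P(absorbed in P | start in state i).
Boundary conditions: a_P = 1, a_S = 0.
For each transient state i, a_i = sum_j P(i->j) * a_j:
  a_Q = 7/12*a_P + 1/6*a_Q + 1/12*a_R + 1/6*a_S
  a_R = 0*a_P + 1/3*a_Q + 1/6*a_R + 1/2*a_S

Substituting a_P = 1 and a_S = 0, rearrange to (I - Q) a = r where r[i] = P(i -> P):
  [5/6, -1/12] . (a_Q, a_R) = 7/12
  [-1/3, 5/6] . (a_Q, a_R) = 0

Solving yields:
  a_Q = 35/48
  a_R = 7/24

Starting state is Q, so the absorption probability is a_Q = 35/48.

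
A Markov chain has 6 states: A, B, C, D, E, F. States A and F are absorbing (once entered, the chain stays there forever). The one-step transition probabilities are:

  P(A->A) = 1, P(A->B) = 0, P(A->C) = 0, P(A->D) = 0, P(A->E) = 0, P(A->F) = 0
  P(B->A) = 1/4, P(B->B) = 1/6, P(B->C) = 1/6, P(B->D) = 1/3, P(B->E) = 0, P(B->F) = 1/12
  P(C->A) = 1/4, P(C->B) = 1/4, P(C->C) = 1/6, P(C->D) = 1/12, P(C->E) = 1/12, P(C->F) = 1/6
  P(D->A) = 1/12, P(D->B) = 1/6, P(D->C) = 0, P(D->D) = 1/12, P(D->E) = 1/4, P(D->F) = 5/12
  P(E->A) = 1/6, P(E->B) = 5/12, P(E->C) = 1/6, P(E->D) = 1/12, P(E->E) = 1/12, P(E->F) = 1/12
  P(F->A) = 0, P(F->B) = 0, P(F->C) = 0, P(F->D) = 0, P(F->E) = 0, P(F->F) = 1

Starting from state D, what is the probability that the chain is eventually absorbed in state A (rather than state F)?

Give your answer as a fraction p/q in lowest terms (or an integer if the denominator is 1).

Answer: 1565/4544

Derivation:
Let a_i = P(absorbed in A | start in state i).
Boundary conditions: a_A = 1, a_F = 0.
For each transient state i, a_i = sum_j P(i->j) * a_j:
  a_B = 1/4*a_A + 1/6*a_B + 1/6*a_C + 1/3*a_D + 0*a_E + 1/12*a_F
  a_C = 1/4*a_A + 1/4*a_B + 1/6*a_C + 1/12*a_D + 1/12*a_E + 1/6*a_F
  a_D = 1/12*a_A + 1/6*a_B + 0*a_C + 1/12*a_D + 1/4*a_E + 5/12*a_F
  a_E = 1/6*a_A + 5/12*a_B + 1/6*a_C + 1/12*a_D + 1/12*a_E + 1/12*a_F

Substituting a_A = 1 and a_F = 0, rearrange to (I - Q) a = r where r[i] = P(i -> A):
  [5/6, -1/6, -1/3, 0] . (a_B, a_C, a_D, a_E) = 1/4
  [-1/4, 5/6, -1/12, -1/12] . (a_B, a_C, a_D, a_E) = 1/4
  [-1/6, 0, 11/12, -1/4] . (a_B, a_C, a_D, a_E) = 1/12
  [-5/12, -1/6, -1/12, 11/12] . (a_B, a_C, a_D, a_E) = 1/6

Solving yields:
  a_B = 1247/2272
  a_C = 631/1136
  a_D = 1565/4544
  a_E = 2561/4544

Starting state is D, so the absorption probability is a_D = 1565/4544.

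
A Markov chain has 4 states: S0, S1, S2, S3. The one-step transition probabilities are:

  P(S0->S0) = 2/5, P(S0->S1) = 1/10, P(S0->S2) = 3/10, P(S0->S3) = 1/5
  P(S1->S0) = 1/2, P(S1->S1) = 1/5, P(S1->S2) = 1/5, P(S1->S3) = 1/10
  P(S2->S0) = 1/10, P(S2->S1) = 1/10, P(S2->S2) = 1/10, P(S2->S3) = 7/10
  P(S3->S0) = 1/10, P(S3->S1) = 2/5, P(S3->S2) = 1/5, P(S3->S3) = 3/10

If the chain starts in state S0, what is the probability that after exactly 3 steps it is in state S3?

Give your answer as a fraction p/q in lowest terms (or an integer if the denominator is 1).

Computing P^3 by repeated multiplication:
P^1 =
  S0: [2/5, 1/10, 3/10, 1/5]
  S1: [1/2, 1/5, 1/5, 1/10]
  S2: [1/10, 1/10, 1/10, 7/10]
  S3: [1/10, 2/5, 1/5, 3/10]
P^2 =
  S0: [13/50, 17/100, 21/100, 9/25]
  S1: [33/100, 3/20, 23/100, 29/100]
  S2: [17/100, 8/25, 1/5, 31/100]
  S3: [29/100, 23/100, 19/100, 29/100]
P^3 =
  S0: [123/500, 9/40, 41/200, 81/250]
  S1: [259/1000, 101/500, 21/100, 329/1000]
  S2: [279/1000, 9/40, 197/1000, 299/1000]
  S3: [279/1000, 21/100, 21/100, 301/1000]

(P^3)[S0 -> S3] = 81/250

Answer: 81/250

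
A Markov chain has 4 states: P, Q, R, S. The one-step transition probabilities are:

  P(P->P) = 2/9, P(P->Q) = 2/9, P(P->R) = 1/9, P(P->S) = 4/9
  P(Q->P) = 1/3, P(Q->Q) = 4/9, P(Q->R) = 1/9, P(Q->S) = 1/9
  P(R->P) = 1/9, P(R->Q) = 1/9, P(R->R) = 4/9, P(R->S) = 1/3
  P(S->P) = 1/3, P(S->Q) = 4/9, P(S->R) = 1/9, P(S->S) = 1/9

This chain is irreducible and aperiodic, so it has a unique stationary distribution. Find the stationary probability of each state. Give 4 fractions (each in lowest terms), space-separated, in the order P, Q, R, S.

The stationary distribution satisfies pi = pi * P, i.e.:
  pi_P = 2/9*pi_P + 1/3*pi_Q + 1/9*pi_R + 1/3*pi_S
  pi_Q = 2/9*pi_P + 4/9*pi_Q + 1/9*pi_R + 4/9*pi_S
  pi_R = 1/9*pi_P + 1/9*pi_Q + 4/9*pi_R + 1/9*pi_S
  pi_S = 4/9*pi_P + 1/9*pi_Q + 1/3*pi_R + 1/9*pi_S
with normalization: pi_P + pi_Q + pi_R + pi_S = 1.

Using the first 3 balance equations plus normalization, the linear system A*pi = b is:
  [-7/9, 1/3, 1/9, 1/3] . pi = 0
  [2/9, -5/9, 1/9, 4/9] . pi = 0
  [1/9, 1/9, -5/9, 1/9] . pi = 0
  [1, 1, 1, 1] . pi = 1

Solving yields:
  pi_P = 4/15
  pi_Q = 89/270
  pi_R = 1/6
  pi_S = 32/135

Verification (pi * P):
  4/15*2/9 + 89/270*1/3 + 1/6*1/9 + 32/135*1/3 = 4/15 = pi_P  (ok)
  4/15*2/9 + 89/270*4/9 + 1/6*1/9 + 32/135*4/9 = 89/270 = pi_Q  (ok)
  4/15*1/9 + 89/270*1/9 + 1/6*4/9 + 32/135*1/9 = 1/6 = pi_R  (ok)
  4/15*4/9 + 89/270*1/9 + 1/6*1/3 + 32/135*1/9 = 32/135 = pi_S  (ok)

Answer: 4/15 89/270 1/6 32/135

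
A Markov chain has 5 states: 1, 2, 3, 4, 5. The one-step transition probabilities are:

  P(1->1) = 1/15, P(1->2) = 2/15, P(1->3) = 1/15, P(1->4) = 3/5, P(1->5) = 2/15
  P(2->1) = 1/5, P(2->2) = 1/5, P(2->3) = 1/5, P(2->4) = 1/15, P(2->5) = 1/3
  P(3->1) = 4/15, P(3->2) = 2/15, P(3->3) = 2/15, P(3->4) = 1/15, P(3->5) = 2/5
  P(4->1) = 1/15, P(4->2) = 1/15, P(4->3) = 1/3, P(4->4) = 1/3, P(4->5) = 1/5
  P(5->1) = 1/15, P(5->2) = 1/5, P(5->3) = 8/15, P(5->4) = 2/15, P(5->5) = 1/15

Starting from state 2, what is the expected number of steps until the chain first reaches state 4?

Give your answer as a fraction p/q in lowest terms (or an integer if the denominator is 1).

Answer: 37770/6401

Derivation:
Let h_i = expected steps to first reach 4 from state i.
Boundary: h_4 = 0.
First-step equations for the other states:
  h_1 = 1 + 1/15*h_1 + 2/15*h_2 + 1/15*h_3 + 3/5*h_4 + 2/15*h_5
  h_2 = 1 + 1/5*h_1 + 1/5*h_2 + 1/5*h_3 + 1/15*h_4 + 1/3*h_5
  h_3 = 1 + 4/15*h_1 + 2/15*h_2 + 2/15*h_3 + 1/15*h_4 + 2/5*h_5
  h_5 = 1 + 1/15*h_1 + 1/5*h_2 + 8/15*h_3 + 2/15*h_4 + 1/15*h_5

Substituting h_4 = 0 and rearranging gives the linear system (I - Q) h = 1:
  [14/15, -2/15, -1/15, -2/15] . (h_1, h_2, h_3, h_5) = 1
  [-1/5, 4/5, -1/5, -1/3] . (h_1, h_2, h_3, h_5) = 1
  [-4/15, -2/15, 13/15, -2/5] . (h_1, h_2, h_3, h_5) = 1
  [-1/15, -1/5, -8/15, 14/15] . (h_1, h_2, h_3, h_5) = 1

Solving yields:
  h_1 = 20205/6401
  h_2 = 37770/6401
  h_3 = 36645/6401
  h_5 = 37335/6401

Starting state is 2, so the expected hitting time is h_2 = 37770/6401.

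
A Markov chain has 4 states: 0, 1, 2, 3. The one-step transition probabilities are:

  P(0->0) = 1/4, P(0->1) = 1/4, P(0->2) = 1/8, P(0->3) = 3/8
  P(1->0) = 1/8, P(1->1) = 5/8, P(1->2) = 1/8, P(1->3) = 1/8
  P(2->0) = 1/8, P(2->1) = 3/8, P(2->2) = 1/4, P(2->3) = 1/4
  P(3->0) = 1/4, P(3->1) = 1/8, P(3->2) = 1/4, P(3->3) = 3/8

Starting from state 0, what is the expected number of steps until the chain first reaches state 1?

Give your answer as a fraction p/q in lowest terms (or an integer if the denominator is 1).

Let h_i = expected steps to first reach 1 from state i.
Boundary: h_1 = 0.
First-step equations for the other states:
  h_0 = 1 + 1/4*h_0 + 1/4*h_1 + 1/8*h_2 + 3/8*h_3
  h_2 = 1 + 1/8*h_0 + 3/8*h_1 + 1/4*h_2 + 1/4*h_3
  h_3 = 1 + 1/4*h_0 + 1/8*h_1 + 1/4*h_2 + 3/8*h_3

Substituting h_1 = 0 and rearranging gives the linear system (I - Q) h = 1:
  [3/4, -1/8, -3/8] . (h_0, h_2, h_3) = 1
  [-1/8, 3/4, -1/4] . (h_0, h_2, h_3) = 1
  [-1/4, -1/4, 5/8] . (h_0, h_2, h_3) = 1

Solving yields:
  h_0 = 152/35
  h_2 = 128/35
  h_3 = 24/5

Starting state is 0, so the expected hitting time is h_0 = 152/35.

Answer: 152/35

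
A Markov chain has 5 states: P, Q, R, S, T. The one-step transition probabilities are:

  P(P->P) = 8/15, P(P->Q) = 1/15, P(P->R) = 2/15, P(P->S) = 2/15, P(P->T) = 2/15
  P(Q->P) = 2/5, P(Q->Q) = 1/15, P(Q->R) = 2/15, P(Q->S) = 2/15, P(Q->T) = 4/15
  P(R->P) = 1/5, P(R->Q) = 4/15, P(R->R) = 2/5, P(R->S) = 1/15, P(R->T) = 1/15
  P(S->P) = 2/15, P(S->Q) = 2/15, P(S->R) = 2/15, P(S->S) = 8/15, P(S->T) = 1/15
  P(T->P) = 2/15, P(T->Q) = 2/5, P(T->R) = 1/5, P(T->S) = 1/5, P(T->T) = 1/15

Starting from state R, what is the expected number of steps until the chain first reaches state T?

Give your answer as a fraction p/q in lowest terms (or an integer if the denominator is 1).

Answer: 23295/2746

Derivation:
Let h_i = expected steps to first reach T from state i.
Boundary: h_T = 0.
First-step equations for the other states:
  h_P = 1 + 8/15*h_P + 1/15*h_Q + 2/15*h_R + 2/15*h_S + 2/15*h_T
  h_Q = 1 + 2/5*h_P + 1/15*h_Q + 2/15*h_R + 2/15*h_S + 4/15*h_T
  h_R = 1 + 1/5*h_P + 4/15*h_Q + 2/5*h_R + 1/15*h_S + 1/15*h_T
  h_S = 1 + 2/15*h_P + 2/15*h_Q + 2/15*h_R + 8/15*h_S + 1/15*h_T

Substituting h_T = 0 and rearranging gives the linear system (I - Q) h = 1:
  [7/15, -1/15, -2/15, -2/15] . (h_P, h_Q, h_R, h_S) = 1
  [-2/5, 14/15, -2/15, -2/15] . (h_P, h_Q, h_R, h_S) = 1
  [-1/5, -4/15, 3/5, -1/15] . (h_P, h_Q, h_R, h_S) = 1
  [-2/15, -2/15, -2/15, 7/15] . (h_P, h_Q, h_R, h_S) = 1

Solving yields:
  h_P = 22275/2746
  h_Q = 19305/2746
  h_R = 23295/2746
  h_S = 12210/1373

Starting state is R, so the expected hitting time is h_R = 23295/2746.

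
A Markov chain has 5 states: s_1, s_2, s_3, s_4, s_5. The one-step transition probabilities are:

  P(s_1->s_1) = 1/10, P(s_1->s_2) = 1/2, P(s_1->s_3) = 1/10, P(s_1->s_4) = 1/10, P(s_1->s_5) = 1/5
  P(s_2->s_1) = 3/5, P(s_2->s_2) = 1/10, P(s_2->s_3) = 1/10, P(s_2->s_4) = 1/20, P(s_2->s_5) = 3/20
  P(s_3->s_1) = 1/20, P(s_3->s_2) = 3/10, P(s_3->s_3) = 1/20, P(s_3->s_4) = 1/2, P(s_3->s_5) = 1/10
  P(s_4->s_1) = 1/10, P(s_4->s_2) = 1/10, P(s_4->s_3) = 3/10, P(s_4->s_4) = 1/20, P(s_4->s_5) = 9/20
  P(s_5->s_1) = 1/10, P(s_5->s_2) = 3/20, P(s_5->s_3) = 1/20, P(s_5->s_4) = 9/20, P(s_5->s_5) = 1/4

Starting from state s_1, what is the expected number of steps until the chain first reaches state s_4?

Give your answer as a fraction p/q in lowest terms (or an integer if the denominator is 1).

Answer: 109730/20261

Derivation:
Let h_i = expected steps to first reach s_4 from state i.
Boundary: h_s_4 = 0.
First-step equations for the other states:
  h_s_1 = 1 + 1/10*h_s_1 + 1/2*h_s_2 + 1/10*h_s_3 + 1/10*h_s_4 + 1/5*h_s_5
  h_s_2 = 1 + 3/5*h_s_1 + 1/10*h_s_2 + 1/10*h_s_3 + 1/20*h_s_4 + 3/20*h_s_5
  h_s_3 = 1 + 1/20*h_s_1 + 3/10*h_s_2 + 1/20*h_s_3 + 1/2*h_s_4 + 1/10*h_s_5
  h_s_5 = 1 + 1/10*h_s_1 + 3/20*h_s_2 + 1/20*h_s_3 + 9/20*h_s_4 + 1/4*h_s_5

Substituting h_s_4 = 0 and rearranging gives the linear system (I - Q) h = 1:
  [9/10, -1/2, -1/10, -1/5] . (h_s_1, h_s_2, h_s_3, h_s_5) = 1
  [-3/5, 9/10, -1/10, -3/20] . (h_s_1, h_s_2, h_s_3, h_s_5) = 1
  [-1/20, -3/10, 19/20, -1/10] . (h_s_1, h_s_2, h_s_3, h_s_5) = 1
  [-1/10, -3/20, -1/20, 3/4] . (h_s_1, h_s_2, h_s_3, h_s_5) = 1

Solving yields:
  h_s_1 = 109730/20261
  h_s_2 = 115090/20261
  h_s_3 = 70750/20261
  h_s_5 = 69380/20261

Starting state is s_1, so the expected hitting time is h_s_1 = 109730/20261.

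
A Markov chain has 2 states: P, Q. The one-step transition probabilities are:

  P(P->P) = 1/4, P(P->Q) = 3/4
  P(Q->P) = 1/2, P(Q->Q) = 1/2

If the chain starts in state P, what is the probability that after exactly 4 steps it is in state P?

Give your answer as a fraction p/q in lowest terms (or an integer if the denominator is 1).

Answer: 103/256

Derivation:
Computing P^4 by repeated multiplication:
P^1 =
  P: [1/4, 3/4]
  Q: [1/2, 1/2]
P^2 =
  P: [7/16, 9/16]
  Q: [3/8, 5/8]
P^3 =
  P: [25/64, 39/64]
  Q: [13/32, 19/32]
P^4 =
  P: [103/256, 153/256]
  Q: [51/128, 77/128]

(P^4)[P -> P] = 103/256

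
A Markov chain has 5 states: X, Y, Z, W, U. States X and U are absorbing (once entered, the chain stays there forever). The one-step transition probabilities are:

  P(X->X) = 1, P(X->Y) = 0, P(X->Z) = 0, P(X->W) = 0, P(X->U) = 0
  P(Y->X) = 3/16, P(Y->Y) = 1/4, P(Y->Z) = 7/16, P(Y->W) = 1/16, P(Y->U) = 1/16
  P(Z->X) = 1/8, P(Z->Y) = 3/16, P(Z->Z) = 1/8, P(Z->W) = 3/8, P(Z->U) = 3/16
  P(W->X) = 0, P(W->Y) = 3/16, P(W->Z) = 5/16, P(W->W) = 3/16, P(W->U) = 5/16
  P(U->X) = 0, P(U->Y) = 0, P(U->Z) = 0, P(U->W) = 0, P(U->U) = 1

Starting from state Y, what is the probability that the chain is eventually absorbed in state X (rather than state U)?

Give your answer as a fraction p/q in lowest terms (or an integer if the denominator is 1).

Let a_i = P(absorbed in X | start in state i).
Boundary conditions: a_X = 1, a_U = 0.
For each transient state i, a_i = sum_j P(i->j) * a_j:
  a_Y = 3/16*a_X + 1/4*a_Y + 7/16*a_Z + 1/16*a_W + 1/16*a_U
  a_Z = 1/8*a_X + 3/16*a_Y + 1/8*a_Z + 3/8*a_W + 3/16*a_U
  a_W = 0*a_X + 3/16*a_Y + 5/16*a_Z + 3/16*a_W + 5/16*a_U

Substituting a_X = 1 and a_U = 0, rearrange to (I - Q) a = r where r[i] = P(i -> X):
  [3/4, -7/16, -1/16] . (a_Y, a_Z, a_W) = 3/16
  [-3/16, 7/8, -3/8] . (a_Y, a_Z, a_W) = 1/8
  [-3/16, -5/16, 13/16] . (a_Y, a_Z, a_W) = 0

Solving yields:
  a_Y = 9/19
  a_Z = 53/152
  a_W = 37/152

Starting state is Y, so the absorption probability is a_Y = 9/19.

Answer: 9/19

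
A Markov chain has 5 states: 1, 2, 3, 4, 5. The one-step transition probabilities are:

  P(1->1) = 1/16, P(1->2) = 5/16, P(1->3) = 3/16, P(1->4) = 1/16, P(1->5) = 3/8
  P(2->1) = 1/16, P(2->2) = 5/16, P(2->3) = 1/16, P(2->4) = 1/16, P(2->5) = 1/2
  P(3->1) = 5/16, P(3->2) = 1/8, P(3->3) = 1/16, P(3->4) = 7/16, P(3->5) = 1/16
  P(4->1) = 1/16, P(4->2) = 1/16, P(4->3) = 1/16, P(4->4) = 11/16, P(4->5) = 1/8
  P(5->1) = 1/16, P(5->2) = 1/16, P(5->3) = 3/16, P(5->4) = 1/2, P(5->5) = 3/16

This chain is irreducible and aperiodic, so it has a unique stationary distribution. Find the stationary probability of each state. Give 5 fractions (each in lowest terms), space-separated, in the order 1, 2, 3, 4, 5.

Answer: 321/3688 889/7376 181/1844 3659/7376 731/3688

Derivation:
The stationary distribution satisfies pi = pi * P, i.e.:
  pi_1 = 1/16*pi_1 + 1/16*pi_2 + 5/16*pi_3 + 1/16*pi_4 + 1/16*pi_5
  pi_2 = 5/16*pi_1 + 5/16*pi_2 + 1/8*pi_3 + 1/16*pi_4 + 1/16*pi_5
  pi_3 = 3/16*pi_1 + 1/16*pi_2 + 1/16*pi_3 + 1/16*pi_4 + 3/16*pi_5
  pi_4 = 1/16*pi_1 + 1/16*pi_2 + 7/16*pi_3 + 11/16*pi_4 + 1/2*pi_5
  pi_5 = 3/8*pi_1 + 1/2*pi_2 + 1/16*pi_3 + 1/8*pi_4 + 3/16*pi_5
with normalization: pi_1 + pi_2 + pi_3 + pi_4 + pi_5 = 1.

Using the first 4 balance equations plus normalization, the linear system A*pi = b is:
  [-15/16, 1/16, 5/16, 1/16, 1/16] . pi = 0
  [5/16, -11/16, 1/8, 1/16, 1/16] . pi = 0
  [3/16, 1/16, -15/16, 1/16, 3/16] . pi = 0
  [1/16, 1/16, 7/16, -5/16, 1/2] . pi = 0
  [1, 1, 1, 1, 1] . pi = 1

Solving yields:
  pi_1 = 321/3688
  pi_2 = 889/7376
  pi_3 = 181/1844
  pi_4 = 3659/7376
  pi_5 = 731/3688

Verification (pi * P):
  321/3688*1/16 + 889/7376*1/16 + 181/1844*5/16 + 3659/7376*1/16 + 731/3688*1/16 = 321/3688 = pi_1  (ok)
  321/3688*5/16 + 889/7376*5/16 + 181/1844*1/8 + 3659/7376*1/16 + 731/3688*1/16 = 889/7376 = pi_2  (ok)
  321/3688*3/16 + 889/7376*1/16 + 181/1844*1/16 + 3659/7376*1/16 + 731/3688*3/16 = 181/1844 = pi_3  (ok)
  321/3688*1/16 + 889/7376*1/16 + 181/1844*7/16 + 3659/7376*11/16 + 731/3688*1/2 = 3659/7376 = pi_4  (ok)
  321/3688*3/8 + 889/7376*1/2 + 181/1844*1/16 + 3659/7376*1/8 + 731/3688*3/16 = 731/3688 = pi_5  (ok)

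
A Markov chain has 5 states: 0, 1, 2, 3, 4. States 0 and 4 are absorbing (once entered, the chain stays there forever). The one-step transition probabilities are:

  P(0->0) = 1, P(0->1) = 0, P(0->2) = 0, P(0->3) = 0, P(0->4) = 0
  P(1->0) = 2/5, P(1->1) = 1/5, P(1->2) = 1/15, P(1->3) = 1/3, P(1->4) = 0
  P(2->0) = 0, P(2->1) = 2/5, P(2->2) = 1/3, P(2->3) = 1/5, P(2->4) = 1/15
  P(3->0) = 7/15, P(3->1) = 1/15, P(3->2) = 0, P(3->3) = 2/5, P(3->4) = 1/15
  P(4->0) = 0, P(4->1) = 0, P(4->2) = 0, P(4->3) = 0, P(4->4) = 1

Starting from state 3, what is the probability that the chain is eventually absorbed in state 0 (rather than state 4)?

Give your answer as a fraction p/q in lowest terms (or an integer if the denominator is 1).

Let a_i = P(absorbed in 0 | start in state i).
Boundary conditions: a_0 = 1, a_4 = 0.
For each transient state i, a_i = sum_j P(i->j) * a_j:
  a_1 = 2/5*a_0 + 1/5*a_1 + 1/15*a_2 + 1/3*a_3 + 0*a_4
  a_2 = 0*a_0 + 2/5*a_1 + 1/3*a_2 + 1/5*a_3 + 1/15*a_4
  a_3 = 7/15*a_0 + 1/15*a_1 + 0*a_2 + 2/5*a_3 + 1/15*a_4

Substituting a_0 = 1 and a_4 = 0, rearrange to (I - Q) a = r where r[i] = P(i -> 0):
  [4/5, -1/15, -1/3] . (a_1, a_2, a_3) = 2/5
  [-2/5, 2/3, -1/5] . (a_1, a_2, a_3) = 0
  [-1/15, 0, 3/5] . (a_1, a_2, a_3) = 7/15

Solving yields:
  a_1 = 911/973
  a_2 = 804/973
  a_3 = 858/973

Starting state is 3, so the absorption probability is a_3 = 858/973.

Answer: 858/973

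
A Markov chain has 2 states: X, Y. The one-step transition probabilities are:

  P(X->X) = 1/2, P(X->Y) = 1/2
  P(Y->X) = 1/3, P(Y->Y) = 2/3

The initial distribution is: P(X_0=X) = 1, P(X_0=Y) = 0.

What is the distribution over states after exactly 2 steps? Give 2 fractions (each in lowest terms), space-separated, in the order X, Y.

Answer: 5/12 7/12

Derivation:
Propagating the distribution step by step (d_{t+1} = d_t * P):
d_0 = (X=1, Y=0)
  d_1[X] = 1*1/2 + 0*1/3 = 1/2
  d_1[Y] = 1*1/2 + 0*2/3 = 1/2
d_1 = (X=1/2, Y=1/2)
  d_2[X] = 1/2*1/2 + 1/2*1/3 = 5/12
  d_2[Y] = 1/2*1/2 + 1/2*2/3 = 7/12
d_2 = (X=5/12, Y=7/12)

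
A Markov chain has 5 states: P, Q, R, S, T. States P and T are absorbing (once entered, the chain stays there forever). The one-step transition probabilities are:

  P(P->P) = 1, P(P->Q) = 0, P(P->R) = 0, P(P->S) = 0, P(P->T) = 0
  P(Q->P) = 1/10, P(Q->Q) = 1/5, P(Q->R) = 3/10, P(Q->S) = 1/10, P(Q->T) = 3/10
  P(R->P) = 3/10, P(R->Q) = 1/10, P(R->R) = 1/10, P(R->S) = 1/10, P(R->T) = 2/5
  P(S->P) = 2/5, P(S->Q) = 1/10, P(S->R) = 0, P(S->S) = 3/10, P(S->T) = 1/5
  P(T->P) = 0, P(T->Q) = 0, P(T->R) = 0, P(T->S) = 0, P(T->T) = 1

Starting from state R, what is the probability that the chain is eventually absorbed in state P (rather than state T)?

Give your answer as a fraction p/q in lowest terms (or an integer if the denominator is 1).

Answer: 209/471

Derivation:
Let a_i = P(absorbed in P | start in state i).
Boundary conditions: a_P = 1, a_T = 0.
For each transient state i, a_i = sum_j P(i->j) * a_j:
  a_Q = 1/10*a_P + 1/5*a_Q + 3/10*a_R + 1/10*a_S + 3/10*a_T
  a_R = 3/10*a_P + 1/10*a_Q + 1/10*a_R + 1/10*a_S + 2/5*a_T
  a_S = 2/5*a_P + 1/10*a_Q + 0*a_R + 3/10*a_S + 1/5*a_T

Substituting a_P = 1 and a_T = 0, rearrange to (I - Q) a = r where r[i] = P(i -> P):
  [4/5, -3/10, -1/10] . (a_Q, a_R, a_S) = 1/10
  [-1/10, 9/10, -1/10] . (a_Q, a_R, a_S) = 3/10
  [-1/10, 0, 7/10] . (a_Q, a_R, a_S) = 2/5

Solving yields:
  a_Q = 58/157
  a_R = 209/471
  a_S = 98/157

Starting state is R, so the absorption probability is a_R = 209/471.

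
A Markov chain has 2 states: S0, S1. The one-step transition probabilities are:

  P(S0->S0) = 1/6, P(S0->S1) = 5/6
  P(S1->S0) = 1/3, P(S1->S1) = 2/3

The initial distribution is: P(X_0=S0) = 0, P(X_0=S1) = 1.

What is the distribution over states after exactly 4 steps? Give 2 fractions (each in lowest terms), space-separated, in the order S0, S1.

Answer: 185/648 463/648

Derivation:
Propagating the distribution step by step (d_{t+1} = d_t * P):
d_0 = (S0=0, S1=1)
  d_1[S0] = 0*1/6 + 1*1/3 = 1/3
  d_1[S1] = 0*5/6 + 1*2/3 = 2/3
d_1 = (S0=1/3, S1=2/3)
  d_2[S0] = 1/3*1/6 + 2/3*1/3 = 5/18
  d_2[S1] = 1/3*5/6 + 2/3*2/3 = 13/18
d_2 = (S0=5/18, S1=13/18)
  d_3[S0] = 5/18*1/6 + 13/18*1/3 = 31/108
  d_3[S1] = 5/18*5/6 + 13/18*2/3 = 77/108
d_3 = (S0=31/108, S1=77/108)
  d_4[S0] = 31/108*1/6 + 77/108*1/3 = 185/648
  d_4[S1] = 31/108*5/6 + 77/108*2/3 = 463/648
d_4 = (S0=185/648, S1=463/648)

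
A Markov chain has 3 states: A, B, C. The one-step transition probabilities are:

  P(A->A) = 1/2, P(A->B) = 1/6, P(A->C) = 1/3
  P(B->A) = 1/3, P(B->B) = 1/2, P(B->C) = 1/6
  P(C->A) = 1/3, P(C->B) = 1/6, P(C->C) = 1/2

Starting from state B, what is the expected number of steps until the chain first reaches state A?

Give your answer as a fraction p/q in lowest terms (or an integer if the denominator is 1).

Let h_i = expected steps to first reach A from state i.
Boundary: h_A = 0.
First-step equations for the other states:
  h_B = 1 + 1/3*h_A + 1/2*h_B + 1/6*h_C
  h_C = 1 + 1/3*h_A + 1/6*h_B + 1/2*h_C

Substituting h_A = 0 and rearranging gives the linear system (I - Q) h = 1:
  [1/2, -1/6] . (h_B, h_C) = 1
  [-1/6, 1/2] . (h_B, h_C) = 1

Solving yields:
  h_B = 3
  h_C = 3

Starting state is B, so the expected hitting time is h_B = 3.

Answer: 3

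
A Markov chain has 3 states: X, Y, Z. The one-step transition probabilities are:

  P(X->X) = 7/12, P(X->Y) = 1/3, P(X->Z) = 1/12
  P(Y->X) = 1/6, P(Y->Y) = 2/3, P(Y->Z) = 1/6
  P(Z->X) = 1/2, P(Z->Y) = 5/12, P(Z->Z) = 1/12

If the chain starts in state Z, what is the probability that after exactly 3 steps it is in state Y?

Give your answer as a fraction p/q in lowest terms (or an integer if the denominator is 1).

Answer: 869/1728

Derivation:
Computing P^3 by repeated multiplication:
P^1 =
  X: [7/12, 1/3, 1/12]
  Y: [1/6, 2/3, 1/6]
  Z: [1/2, 5/12, 1/12]
P^2 =
  X: [7/16, 65/144, 1/9]
  Y: [7/24, 41/72, 5/36]
  Z: [29/72, 23/48, 17/144]
P^3 =
  X: [667/1728, 71/144, 209/1728]
  Y: [289/864, 77/144, 113/864]
  Z: [323/864, 869/1728, 71/576]

(P^3)[Z -> Y] = 869/1728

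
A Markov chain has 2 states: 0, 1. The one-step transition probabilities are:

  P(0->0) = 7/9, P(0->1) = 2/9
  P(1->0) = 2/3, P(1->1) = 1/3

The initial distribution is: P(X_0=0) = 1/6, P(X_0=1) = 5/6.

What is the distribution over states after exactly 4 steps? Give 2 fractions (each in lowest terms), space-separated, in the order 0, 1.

Propagating the distribution step by step (d_{t+1} = d_t * P):
d_0 = (0=1/6, 1=5/6)
  d_1[0] = 1/6*7/9 + 5/6*2/3 = 37/54
  d_1[1] = 1/6*2/9 + 5/6*1/3 = 17/54
d_1 = (0=37/54, 1=17/54)
  d_2[0] = 37/54*7/9 + 17/54*2/3 = 361/486
  d_2[1] = 37/54*2/9 + 17/54*1/3 = 125/486
d_2 = (0=361/486, 1=125/486)
  d_3[0] = 361/486*7/9 + 125/486*2/3 = 3277/4374
  d_3[1] = 361/486*2/9 + 125/486*1/3 = 1097/4374
d_3 = (0=3277/4374, 1=1097/4374)
  d_4[0] = 3277/4374*7/9 + 1097/4374*2/3 = 29521/39366
  d_4[1] = 3277/4374*2/9 + 1097/4374*1/3 = 9845/39366
d_4 = (0=29521/39366, 1=9845/39366)

Answer: 29521/39366 9845/39366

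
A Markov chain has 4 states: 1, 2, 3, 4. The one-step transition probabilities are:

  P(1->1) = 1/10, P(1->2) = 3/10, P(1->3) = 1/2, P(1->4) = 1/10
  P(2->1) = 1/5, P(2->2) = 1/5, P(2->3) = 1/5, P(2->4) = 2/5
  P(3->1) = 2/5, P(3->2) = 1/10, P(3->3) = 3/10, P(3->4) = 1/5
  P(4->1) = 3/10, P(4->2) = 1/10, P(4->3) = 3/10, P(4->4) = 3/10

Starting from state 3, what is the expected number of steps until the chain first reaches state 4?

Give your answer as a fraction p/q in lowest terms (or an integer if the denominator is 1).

Answer: 121/25

Derivation:
Let h_i = expected steps to first reach 4 from state i.
Boundary: h_4 = 0.
First-step equations for the other states:
  h_1 = 1 + 1/10*h_1 + 3/10*h_2 + 1/2*h_3 + 1/10*h_4
  h_2 = 1 + 1/5*h_1 + 1/5*h_2 + 1/5*h_3 + 2/5*h_4
  h_3 = 1 + 2/5*h_1 + 1/10*h_2 + 3/10*h_3 + 1/5*h_4

Substituting h_4 = 0 and rearranging gives the linear system (I - Q) h = 1:
  [9/10, -3/10, -1/2] . (h_1, h_2, h_3) = 1
  [-1/5, 4/5, -1/5] . (h_1, h_2, h_3) = 1
  [-2/5, -1/10, 7/10] . (h_1, h_2, h_3) = 1

Solving yields:
  h_1 = 126/25
  h_2 = 93/25
  h_3 = 121/25

Starting state is 3, so the expected hitting time is h_3 = 121/25.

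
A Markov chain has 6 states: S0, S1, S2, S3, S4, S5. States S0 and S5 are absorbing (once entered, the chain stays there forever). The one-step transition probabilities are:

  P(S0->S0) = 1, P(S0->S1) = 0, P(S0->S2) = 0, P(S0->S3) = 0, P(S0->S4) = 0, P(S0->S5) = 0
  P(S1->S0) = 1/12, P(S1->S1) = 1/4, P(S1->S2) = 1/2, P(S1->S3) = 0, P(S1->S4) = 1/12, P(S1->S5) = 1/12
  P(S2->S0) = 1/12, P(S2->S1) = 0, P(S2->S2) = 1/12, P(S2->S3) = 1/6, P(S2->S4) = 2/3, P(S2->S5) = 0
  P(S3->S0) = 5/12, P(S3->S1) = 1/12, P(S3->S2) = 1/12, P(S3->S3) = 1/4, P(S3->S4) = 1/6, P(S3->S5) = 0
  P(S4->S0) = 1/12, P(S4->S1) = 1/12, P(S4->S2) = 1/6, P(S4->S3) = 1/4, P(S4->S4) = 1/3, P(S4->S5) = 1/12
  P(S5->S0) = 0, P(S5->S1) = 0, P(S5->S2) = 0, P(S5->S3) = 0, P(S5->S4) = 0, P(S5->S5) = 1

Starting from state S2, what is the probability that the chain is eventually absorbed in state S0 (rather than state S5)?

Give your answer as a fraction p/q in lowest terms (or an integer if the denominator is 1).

Let a_i = P(absorbed in S0 | start in state i).
Boundary conditions: a_S0 = 1, a_S5 = 0.
For each transient state i, a_i = sum_j P(i->j) * a_j:
  a_S1 = 1/12*a_S0 + 1/4*a_S1 + 1/2*a_S2 + 0*a_S3 + 1/12*a_S4 + 1/12*a_S5
  a_S2 = 1/12*a_S0 + 0*a_S1 + 1/12*a_S2 + 1/6*a_S3 + 2/3*a_S4 + 0*a_S5
  a_S3 = 5/12*a_S0 + 1/12*a_S1 + 1/12*a_S2 + 1/4*a_S3 + 1/6*a_S4 + 0*a_S5
  a_S4 = 1/12*a_S0 + 1/12*a_S1 + 1/6*a_S2 + 1/4*a_S3 + 1/3*a_S4 + 1/12*a_S5

Substituting a_S0 = 1 and a_S5 = 0, rearrange to (I - Q) a = r where r[i] = P(i -> S0):
  [3/4, -1/2, 0, -1/12] . (a_S1, a_S2, a_S3, a_S4) = 1/12
  [0, 11/12, -1/6, -2/3] . (a_S1, a_S2, a_S3, a_S4) = 1/12
  [-1/12, -1/12, 3/4, -1/6] . (a_S1, a_S2, a_S3, a_S4) = 5/12
  [-1/12, -1/6, -1/4, 2/3] . (a_S1, a_S2, a_S3, a_S4) = 1/12

Solving yields:
  a_S1 = 2889/3976
  a_S2 = 1587/1988
  a_S3 = 3545/3976
  a_S4 = 2981/3976

Starting state is S2, so the absorption probability is a_S2 = 1587/1988.

Answer: 1587/1988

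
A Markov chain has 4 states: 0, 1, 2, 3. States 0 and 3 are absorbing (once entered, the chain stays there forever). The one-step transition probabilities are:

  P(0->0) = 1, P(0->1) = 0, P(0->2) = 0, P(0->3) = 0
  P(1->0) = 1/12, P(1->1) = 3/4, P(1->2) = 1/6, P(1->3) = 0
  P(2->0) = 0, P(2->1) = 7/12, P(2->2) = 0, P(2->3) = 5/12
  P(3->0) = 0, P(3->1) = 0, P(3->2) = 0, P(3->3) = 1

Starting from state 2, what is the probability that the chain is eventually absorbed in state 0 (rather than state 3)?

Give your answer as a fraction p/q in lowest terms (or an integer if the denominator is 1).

Answer: 7/22

Derivation:
Let a_i = P(absorbed in 0 | start in state i).
Boundary conditions: a_0 = 1, a_3 = 0.
For each transient state i, a_i = sum_j P(i->j) * a_j:
  a_1 = 1/12*a_0 + 3/4*a_1 + 1/6*a_2 + 0*a_3
  a_2 = 0*a_0 + 7/12*a_1 + 0*a_2 + 5/12*a_3

Substituting a_0 = 1 and a_3 = 0, rearrange to (I - Q) a = r where r[i] = P(i -> 0):
  [1/4, -1/6] . (a_1, a_2) = 1/12
  [-7/12, 1] . (a_1, a_2) = 0

Solving yields:
  a_1 = 6/11
  a_2 = 7/22

Starting state is 2, so the absorption probability is a_2 = 7/22.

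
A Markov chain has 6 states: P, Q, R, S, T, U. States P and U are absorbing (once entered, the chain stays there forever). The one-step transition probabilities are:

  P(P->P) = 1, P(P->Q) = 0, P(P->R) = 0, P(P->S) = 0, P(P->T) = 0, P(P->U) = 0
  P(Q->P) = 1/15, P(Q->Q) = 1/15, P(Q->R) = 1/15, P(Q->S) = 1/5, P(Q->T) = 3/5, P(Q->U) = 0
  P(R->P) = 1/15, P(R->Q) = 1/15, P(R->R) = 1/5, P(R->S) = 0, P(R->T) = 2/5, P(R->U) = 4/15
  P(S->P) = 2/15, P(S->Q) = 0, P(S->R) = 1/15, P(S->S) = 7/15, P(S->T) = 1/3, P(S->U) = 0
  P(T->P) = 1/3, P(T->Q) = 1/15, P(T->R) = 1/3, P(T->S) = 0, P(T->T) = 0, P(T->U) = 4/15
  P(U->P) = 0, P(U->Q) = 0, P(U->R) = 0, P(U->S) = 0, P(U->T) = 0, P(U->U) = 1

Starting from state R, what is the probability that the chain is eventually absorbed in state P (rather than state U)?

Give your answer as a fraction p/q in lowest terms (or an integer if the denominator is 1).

Answer: 947/2515

Derivation:
Let a_i = P(absorbed in P | start in state i).
Boundary conditions: a_P = 1, a_U = 0.
For each transient state i, a_i = sum_j P(i->j) * a_j:
  a_Q = 1/15*a_P + 1/15*a_Q + 1/15*a_R + 1/5*a_S + 3/5*a_T + 0*a_U
  a_R = 1/15*a_P + 1/15*a_Q + 1/5*a_R + 0*a_S + 2/5*a_T + 4/15*a_U
  a_S = 2/15*a_P + 0*a_Q + 1/15*a_R + 7/15*a_S + 1/3*a_T + 0*a_U
  a_T = 1/3*a_P + 1/15*a_Q + 1/3*a_R + 0*a_S + 0*a_T + 4/15*a_U

Substituting a_P = 1 and a_U = 0, rearrange to (I - Q) a = r where r[i] = P(i -> P):
  [14/15, -1/15, -1/5, -3/5] . (a_Q, a_R, a_S, a_T) = 1/15
  [-1/15, 4/5, 0, -2/5] . (a_Q, a_R, a_S, a_T) = 1/15
  [0, -1/15, 8/15, -1/3] . (a_Q, a_R, a_S, a_T) = 2/15
  [-1/15, -1/3, 0, 1] . (a_Q, a_R, a_S, a_T) = 1/3

Solving yields:
  a_Q = 275/503
  a_R = 947/2515
  a_S = 4577/7545
  a_T = 3737/7545

Starting state is R, so the absorption probability is a_R = 947/2515.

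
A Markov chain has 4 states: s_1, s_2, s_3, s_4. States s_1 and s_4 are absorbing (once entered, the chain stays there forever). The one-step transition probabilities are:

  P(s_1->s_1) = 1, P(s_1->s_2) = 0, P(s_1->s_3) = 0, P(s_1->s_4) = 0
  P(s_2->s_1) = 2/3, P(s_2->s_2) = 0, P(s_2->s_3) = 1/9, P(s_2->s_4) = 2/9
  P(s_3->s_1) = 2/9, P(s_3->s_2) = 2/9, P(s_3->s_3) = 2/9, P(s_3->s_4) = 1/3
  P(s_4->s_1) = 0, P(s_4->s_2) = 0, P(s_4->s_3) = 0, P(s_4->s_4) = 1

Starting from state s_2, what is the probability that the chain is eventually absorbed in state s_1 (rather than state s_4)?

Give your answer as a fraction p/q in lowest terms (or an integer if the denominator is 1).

Let a_i = P(absorbed in s_1 | start in state i).
Boundary conditions: a_s_1 = 1, a_s_4 = 0.
For each transient state i, a_i = sum_j P(i->j) * a_j:
  a_s_2 = 2/3*a_s_1 + 0*a_s_2 + 1/9*a_s_3 + 2/9*a_s_4
  a_s_3 = 2/9*a_s_1 + 2/9*a_s_2 + 2/9*a_s_3 + 1/3*a_s_4

Substituting a_s_1 = 1 and a_s_4 = 0, rearrange to (I - Q) a = r where r[i] = P(i -> s_1):
  [1, -1/9] . (a_s_2, a_s_3) = 2/3
  [-2/9, 7/9] . (a_s_2, a_s_3) = 2/9

Solving yields:
  a_s_2 = 44/61
  a_s_3 = 30/61

Starting state is s_2, so the absorption probability is a_s_2 = 44/61.

Answer: 44/61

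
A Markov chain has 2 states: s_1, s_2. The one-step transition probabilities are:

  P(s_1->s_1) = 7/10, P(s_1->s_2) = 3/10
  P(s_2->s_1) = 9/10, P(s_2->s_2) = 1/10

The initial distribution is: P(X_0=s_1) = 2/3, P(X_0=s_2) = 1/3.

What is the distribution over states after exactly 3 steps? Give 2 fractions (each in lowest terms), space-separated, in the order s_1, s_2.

Propagating the distribution step by step (d_{t+1} = d_t * P):
d_0 = (s_1=2/3, s_2=1/3)
  d_1[s_1] = 2/3*7/10 + 1/3*9/10 = 23/30
  d_1[s_2] = 2/3*3/10 + 1/3*1/10 = 7/30
d_1 = (s_1=23/30, s_2=7/30)
  d_2[s_1] = 23/30*7/10 + 7/30*9/10 = 56/75
  d_2[s_2] = 23/30*3/10 + 7/30*1/10 = 19/75
d_2 = (s_1=56/75, s_2=19/75)
  d_3[s_1] = 56/75*7/10 + 19/75*9/10 = 563/750
  d_3[s_2] = 56/75*3/10 + 19/75*1/10 = 187/750
d_3 = (s_1=563/750, s_2=187/750)

Answer: 563/750 187/750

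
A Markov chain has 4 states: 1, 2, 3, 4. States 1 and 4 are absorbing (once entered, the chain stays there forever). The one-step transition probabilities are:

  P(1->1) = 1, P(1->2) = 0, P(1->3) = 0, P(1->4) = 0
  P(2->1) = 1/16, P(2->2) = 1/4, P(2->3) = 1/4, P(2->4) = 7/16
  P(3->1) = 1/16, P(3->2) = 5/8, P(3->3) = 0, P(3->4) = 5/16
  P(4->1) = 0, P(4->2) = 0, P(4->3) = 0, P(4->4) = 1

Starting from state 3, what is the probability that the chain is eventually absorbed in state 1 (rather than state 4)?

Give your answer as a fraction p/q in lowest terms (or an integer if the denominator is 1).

Answer: 11/76

Derivation:
Let a_i = P(absorbed in 1 | start in state i).
Boundary conditions: a_1 = 1, a_4 = 0.
For each transient state i, a_i = sum_j P(i->j) * a_j:
  a_2 = 1/16*a_1 + 1/4*a_2 + 1/4*a_3 + 7/16*a_4
  a_3 = 1/16*a_1 + 5/8*a_2 + 0*a_3 + 5/16*a_4

Substituting a_1 = 1 and a_4 = 0, rearrange to (I - Q) a = r where r[i] = P(i -> 1):
  [3/4, -1/4] . (a_2, a_3) = 1/16
  [-5/8, 1] . (a_2, a_3) = 1/16

Solving yields:
  a_2 = 5/38
  a_3 = 11/76

Starting state is 3, so the absorption probability is a_3 = 11/76.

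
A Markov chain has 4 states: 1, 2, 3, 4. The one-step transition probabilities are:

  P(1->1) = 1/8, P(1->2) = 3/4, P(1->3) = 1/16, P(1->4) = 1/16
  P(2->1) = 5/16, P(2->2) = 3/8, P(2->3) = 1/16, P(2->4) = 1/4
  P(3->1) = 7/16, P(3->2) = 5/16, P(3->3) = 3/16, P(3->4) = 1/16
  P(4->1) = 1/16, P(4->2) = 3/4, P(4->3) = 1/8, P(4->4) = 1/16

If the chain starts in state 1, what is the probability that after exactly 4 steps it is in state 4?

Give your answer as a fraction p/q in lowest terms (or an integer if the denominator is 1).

Computing P^4 by repeated multiplication:
P^1 =
  1: [1/8, 3/4, 1/16, 1/16]
  2: [5/16, 3/8, 1/16, 1/4]
  3: [7/16, 5/16, 3/16, 1/16]
  4: [1/16, 3/4, 1/8, 1/16]
P^2 =
  1: [9/32, 113/256, 19/256, 13/64]
  2: [51/256, 149/256, 11/128, 17/128]
  3: [61/256, 141/256, 23/256, 31/256]
  4: [77/256, 53/128, 21/256, 13/64]
P^3 =
  1: [447/2048, 2261/4096, 173/2048, 595/4096]
  2: [1035/4096, 253/512, 167/2048, 703/4096]
  3: [1019/4096, 2065/4096, 333/4096, 679/4096]
  4: [883/4096, 2289/4096, 175/2048, 287/2048]
P^4 =
  1: [8055/32768, 8291/16384, 5383/65536, 10879/65536]
  2: [15231/65536, 17335/32768, 5467/65536, 1271/8192]
  3: [15373/65536, 34431/65536, 5441/65536, 10291/65536]
  4: [16235/65536, 4121/8192, 2685/32768, 10963/65536]

(P^4)[1 -> 4] = 10879/65536

Answer: 10879/65536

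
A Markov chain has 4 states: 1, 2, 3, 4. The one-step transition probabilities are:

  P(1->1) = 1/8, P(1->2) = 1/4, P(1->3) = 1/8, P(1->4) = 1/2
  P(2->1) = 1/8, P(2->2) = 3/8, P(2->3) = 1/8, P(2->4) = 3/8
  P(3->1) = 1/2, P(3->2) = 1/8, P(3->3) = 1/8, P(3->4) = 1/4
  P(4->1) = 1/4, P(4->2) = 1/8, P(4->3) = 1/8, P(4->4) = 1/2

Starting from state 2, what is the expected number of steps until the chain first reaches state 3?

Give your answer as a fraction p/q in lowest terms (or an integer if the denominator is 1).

Let h_i = expected steps to first reach 3 from state i.
Boundary: h_3 = 0.
First-step equations for the other states:
  h_1 = 1 + 1/8*h_1 + 1/4*h_2 + 1/8*h_3 + 1/2*h_4
  h_2 = 1 + 1/8*h_1 + 3/8*h_2 + 1/8*h_3 + 3/8*h_4
  h_4 = 1 + 1/4*h_1 + 1/8*h_2 + 1/8*h_3 + 1/2*h_4

Substituting h_3 = 0 and rearranging gives the linear system (I - Q) h = 1:
  [7/8, -1/4, -1/2] . (h_1, h_2, h_4) = 1
  [-1/8, 5/8, -3/8] . (h_1, h_2, h_4) = 1
  [-1/4, -1/8, 1/2] . (h_1, h_2, h_4) = 1

Solving yields:
  h_1 = 8
  h_2 = 8
  h_4 = 8

Starting state is 2, so the expected hitting time is h_2 = 8.

Answer: 8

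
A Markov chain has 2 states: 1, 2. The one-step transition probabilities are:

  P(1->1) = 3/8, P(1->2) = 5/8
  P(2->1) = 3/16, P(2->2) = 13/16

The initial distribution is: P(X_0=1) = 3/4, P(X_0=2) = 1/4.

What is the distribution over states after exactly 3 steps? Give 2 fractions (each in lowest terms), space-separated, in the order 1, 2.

Propagating the distribution step by step (d_{t+1} = d_t * P):
d_0 = (1=3/4, 2=1/4)
  d_1[1] = 3/4*3/8 + 1/4*3/16 = 21/64
  d_1[2] = 3/4*5/8 + 1/4*13/16 = 43/64
d_1 = (1=21/64, 2=43/64)
  d_2[1] = 21/64*3/8 + 43/64*3/16 = 255/1024
  d_2[2] = 21/64*5/8 + 43/64*13/16 = 769/1024
d_2 = (1=255/1024, 2=769/1024)
  d_3[1] = 255/1024*3/8 + 769/1024*3/16 = 3837/16384
  d_3[2] = 255/1024*5/8 + 769/1024*13/16 = 12547/16384
d_3 = (1=3837/16384, 2=12547/16384)

Answer: 3837/16384 12547/16384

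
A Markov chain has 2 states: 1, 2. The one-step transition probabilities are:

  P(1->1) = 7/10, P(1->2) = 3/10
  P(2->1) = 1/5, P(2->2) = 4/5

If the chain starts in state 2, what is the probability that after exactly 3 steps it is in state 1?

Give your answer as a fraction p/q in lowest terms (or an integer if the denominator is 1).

Answer: 7/20

Derivation:
Computing P^3 by repeated multiplication:
P^1 =
  1: [7/10, 3/10]
  2: [1/5, 4/5]
P^2 =
  1: [11/20, 9/20]
  2: [3/10, 7/10]
P^3 =
  1: [19/40, 21/40]
  2: [7/20, 13/20]

(P^3)[2 -> 1] = 7/20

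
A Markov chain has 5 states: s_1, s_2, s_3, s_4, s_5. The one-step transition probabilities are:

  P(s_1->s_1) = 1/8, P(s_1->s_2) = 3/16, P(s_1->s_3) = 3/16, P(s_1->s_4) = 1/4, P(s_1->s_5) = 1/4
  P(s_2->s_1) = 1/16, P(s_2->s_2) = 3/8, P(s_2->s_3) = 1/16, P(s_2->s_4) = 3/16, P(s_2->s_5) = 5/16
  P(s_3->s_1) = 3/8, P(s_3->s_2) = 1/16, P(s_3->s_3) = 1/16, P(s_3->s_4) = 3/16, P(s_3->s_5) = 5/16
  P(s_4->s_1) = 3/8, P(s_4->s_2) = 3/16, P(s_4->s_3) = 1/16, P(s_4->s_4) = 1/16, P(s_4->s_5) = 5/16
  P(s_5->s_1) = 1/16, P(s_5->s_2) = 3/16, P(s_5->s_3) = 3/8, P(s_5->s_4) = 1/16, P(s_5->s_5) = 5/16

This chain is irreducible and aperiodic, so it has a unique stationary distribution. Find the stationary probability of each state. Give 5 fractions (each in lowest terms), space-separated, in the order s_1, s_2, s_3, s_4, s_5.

Answer: 5669/32625 737/3625 647/3625 1553/10875 9841/32625

Derivation:
The stationary distribution satisfies pi = pi * P, i.e.:
  pi_s_1 = 1/8*pi_s_1 + 1/16*pi_s_2 + 3/8*pi_s_3 + 3/8*pi_s_4 + 1/16*pi_s_5
  pi_s_2 = 3/16*pi_s_1 + 3/8*pi_s_2 + 1/16*pi_s_3 + 3/16*pi_s_4 + 3/16*pi_s_5
  pi_s_3 = 3/16*pi_s_1 + 1/16*pi_s_2 + 1/16*pi_s_3 + 1/16*pi_s_4 + 3/8*pi_s_5
  pi_s_4 = 1/4*pi_s_1 + 3/16*pi_s_2 + 3/16*pi_s_3 + 1/16*pi_s_4 + 1/16*pi_s_5
  pi_s_5 = 1/4*pi_s_1 + 5/16*pi_s_2 + 5/16*pi_s_3 + 5/16*pi_s_4 + 5/16*pi_s_5
with normalization: pi_s_1 + pi_s_2 + pi_s_3 + pi_s_4 + pi_s_5 = 1.

Using the first 4 balance equations plus normalization, the linear system A*pi = b is:
  [-7/8, 1/16, 3/8, 3/8, 1/16] . pi = 0
  [3/16, -5/8, 1/16, 3/16, 3/16] . pi = 0
  [3/16, 1/16, -15/16, 1/16, 3/8] . pi = 0
  [1/4, 3/16, 3/16, -15/16, 1/16] . pi = 0
  [1, 1, 1, 1, 1] . pi = 1

Solving yields:
  pi_s_1 = 5669/32625
  pi_s_2 = 737/3625
  pi_s_3 = 647/3625
  pi_s_4 = 1553/10875
  pi_s_5 = 9841/32625

Verification (pi * P):
  5669/32625*1/8 + 737/3625*1/16 + 647/3625*3/8 + 1553/10875*3/8 + 9841/32625*1/16 = 5669/32625 = pi_s_1  (ok)
  5669/32625*3/16 + 737/3625*3/8 + 647/3625*1/16 + 1553/10875*3/16 + 9841/32625*3/16 = 737/3625 = pi_s_2  (ok)
  5669/32625*3/16 + 737/3625*1/16 + 647/3625*1/16 + 1553/10875*1/16 + 9841/32625*3/8 = 647/3625 = pi_s_3  (ok)
  5669/32625*1/4 + 737/3625*3/16 + 647/3625*3/16 + 1553/10875*1/16 + 9841/32625*1/16 = 1553/10875 = pi_s_4  (ok)
  5669/32625*1/4 + 737/3625*5/16 + 647/3625*5/16 + 1553/10875*5/16 + 9841/32625*5/16 = 9841/32625 = pi_s_5  (ok)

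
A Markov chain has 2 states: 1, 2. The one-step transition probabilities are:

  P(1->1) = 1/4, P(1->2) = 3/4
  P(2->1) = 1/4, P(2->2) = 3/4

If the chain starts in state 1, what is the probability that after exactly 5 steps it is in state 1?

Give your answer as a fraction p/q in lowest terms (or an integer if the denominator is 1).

Computing P^5 by repeated multiplication:
P^1 =
  1: [1/4, 3/4]
  2: [1/4, 3/4]
P^2 =
  1: [1/4, 3/4]
  2: [1/4, 3/4]
P^3 =
  1: [1/4, 3/4]
  2: [1/4, 3/4]
P^4 =
  1: [1/4, 3/4]
  2: [1/4, 3/4]
P^5 =
  1: [1/4, 3/4]
  2: [1/4, 3/4]

(P^5)[1 -> 1] = 1/4

Answer: 1/4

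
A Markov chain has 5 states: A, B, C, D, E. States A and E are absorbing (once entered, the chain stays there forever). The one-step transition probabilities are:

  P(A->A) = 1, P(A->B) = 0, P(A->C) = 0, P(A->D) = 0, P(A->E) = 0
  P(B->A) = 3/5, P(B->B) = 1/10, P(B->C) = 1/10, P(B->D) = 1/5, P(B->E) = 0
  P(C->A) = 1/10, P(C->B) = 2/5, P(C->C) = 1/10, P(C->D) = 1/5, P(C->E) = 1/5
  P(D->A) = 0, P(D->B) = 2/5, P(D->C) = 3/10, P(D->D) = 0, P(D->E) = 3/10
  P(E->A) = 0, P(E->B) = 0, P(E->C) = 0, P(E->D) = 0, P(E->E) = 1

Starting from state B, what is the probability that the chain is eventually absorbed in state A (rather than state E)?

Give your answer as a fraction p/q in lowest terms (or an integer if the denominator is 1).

Let a_i = P(absorbed in A | start in state i).
Boundary conditions: a_A = 1, a_E = 0.
For each transient state i, a_i = sum_j P(i->j) * a_j:
  a_B = 3/5*a_A + 1/10*a_B + 1/10*a_C + 1/5*a_D + 0*a_E
  a_C = 1/10*a_A + 2/5*a_B + 1/10*a_C + 1/5*a_D + 1/5*a_E
  a_D = 0*a_A + 2/5*a_B + 3/10*a_C + 0*a_D + 3/10*a_E

Substituting a_A = 1 and a_E = 0, rearrange to (I - Q) a = r where r[i] = P(i -> A):
  [9/10, -1/10, -1/5] . (a_B, a_C, a_D) = 3/5
  [-2/5, 9/10, -1/5] . (a_B, a_C, a_D) = 1/10
  [-2/5, -3/10, 1] . (a_B, a_C, a_D) = 0

Solving yields:
  a_B = 130/153
  a_C = 185/306
  a_D = 319/612

Starting state is B, so the absorption probability is a_B = 130/153.

Answer: 130/153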